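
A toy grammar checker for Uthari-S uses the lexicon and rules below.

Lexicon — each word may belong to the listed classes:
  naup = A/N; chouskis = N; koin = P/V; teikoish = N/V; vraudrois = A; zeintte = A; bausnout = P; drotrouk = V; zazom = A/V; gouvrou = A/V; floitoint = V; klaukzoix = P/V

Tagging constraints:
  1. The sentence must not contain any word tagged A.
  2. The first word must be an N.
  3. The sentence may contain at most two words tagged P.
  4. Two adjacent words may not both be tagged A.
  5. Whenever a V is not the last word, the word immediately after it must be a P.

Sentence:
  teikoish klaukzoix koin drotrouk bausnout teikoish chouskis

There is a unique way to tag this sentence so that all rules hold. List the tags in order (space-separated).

N V P V P N N

Candidates per position — 1:teikoish {N,V}; 2:klaukzoix {P,V}; 3:koin {P,V}; 4:drotrouk {V}; 5:bausnout {P}; 6:teikoish {N,V}; 7:chouskis {N}.
Position 1: tagging it V would leave rule 2 unsatisfiable, so it must be N.
Position 3: tagging it V would leave rule 5 unsatisfiable, so it must be P.
Position 6: tagging it V would leave rule 5 unsatisfiable, so it must be N.
Position 2: tagging it P would leave rule 3 unsatisfiable, so it must be V.
That leaves exactly one tagging: N V P V P N N.
Verifying each rule — rule 1 holds; rule 2 holds; rule 3 holds; rule 4 holds; rule 5 holds.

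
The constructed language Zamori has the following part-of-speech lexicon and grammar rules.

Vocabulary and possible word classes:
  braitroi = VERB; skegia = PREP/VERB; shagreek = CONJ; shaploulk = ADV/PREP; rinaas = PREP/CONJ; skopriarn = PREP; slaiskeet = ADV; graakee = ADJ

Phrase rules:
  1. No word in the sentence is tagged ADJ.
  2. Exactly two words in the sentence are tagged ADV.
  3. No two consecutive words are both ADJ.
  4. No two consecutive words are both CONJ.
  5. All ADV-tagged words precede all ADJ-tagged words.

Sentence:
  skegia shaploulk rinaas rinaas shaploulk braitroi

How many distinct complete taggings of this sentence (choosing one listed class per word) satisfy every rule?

6

Candidates per position — 1:skegia {PREP,VERB}; 2:shaploulk {ADV,PREP}; 3:rinaas {PREP,CONJ}; 4:rinaas {PREP,CONJ}; 5:shaploulk {ADV,PREP}; 6:braitroi {VERB}.
There are 32 candidate sequences in total.
Checking each against the rules leaves 6 sequences.
Count = 6.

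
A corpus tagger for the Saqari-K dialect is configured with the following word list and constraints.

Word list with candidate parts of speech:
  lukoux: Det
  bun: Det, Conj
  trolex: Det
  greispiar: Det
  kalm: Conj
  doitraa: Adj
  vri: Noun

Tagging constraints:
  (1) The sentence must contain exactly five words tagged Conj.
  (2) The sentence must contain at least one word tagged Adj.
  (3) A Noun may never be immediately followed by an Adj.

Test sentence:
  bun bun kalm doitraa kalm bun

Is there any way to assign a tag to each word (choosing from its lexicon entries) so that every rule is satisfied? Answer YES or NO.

Candidates per position — 1:bun {Det,Conj}; 2:bun {Det,Conj}; 3:kalm {Conj}; 4:doitraa {Adj}; 5:kalm {Conj}; 6:bun {Det,Conj}.
One satisfying assignment: Conj Conj Conj Adj Conj Conj.
Verifying each rule — rule 1 satisfied; rule 2 satisfied; rule 3 satisfied.

YES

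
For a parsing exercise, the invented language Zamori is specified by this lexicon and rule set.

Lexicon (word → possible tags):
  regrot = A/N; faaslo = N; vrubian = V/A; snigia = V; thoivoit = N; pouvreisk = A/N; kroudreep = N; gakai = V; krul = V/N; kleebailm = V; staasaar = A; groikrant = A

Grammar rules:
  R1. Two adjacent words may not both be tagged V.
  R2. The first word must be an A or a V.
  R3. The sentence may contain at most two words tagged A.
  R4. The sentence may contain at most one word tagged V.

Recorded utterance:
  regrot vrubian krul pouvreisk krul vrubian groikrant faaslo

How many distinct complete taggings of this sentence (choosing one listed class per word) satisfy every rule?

0

Candidates per position — 1:regrot {A,N}; 2:vrubian {V,A}; 3:krul {V,N}; 4:pouvreisk {A,N}; 5:krul {V,N}; 6:vrubian {V,A}; 7:groikrant {A}; 8:faaslo {N}.
There are 64 candidate sequences in total.
Every candidate sequence violates at least one rule; no consistent tagging exists.
Count = 0.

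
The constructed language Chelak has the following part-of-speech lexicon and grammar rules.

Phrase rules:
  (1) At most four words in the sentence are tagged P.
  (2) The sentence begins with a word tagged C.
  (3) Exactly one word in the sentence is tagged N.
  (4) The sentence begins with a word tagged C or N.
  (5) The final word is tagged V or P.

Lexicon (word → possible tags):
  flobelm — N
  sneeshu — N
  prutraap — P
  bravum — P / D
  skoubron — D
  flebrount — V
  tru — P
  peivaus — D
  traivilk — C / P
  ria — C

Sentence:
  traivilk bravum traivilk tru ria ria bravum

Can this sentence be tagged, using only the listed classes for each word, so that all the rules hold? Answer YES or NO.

NO

Candidates per position — 1:traivilk {C,P}; 2:bravum {P,D}; 3:traivilk {C,P}; 4:tru {P}; 5:ria {C}; 6:ria {C}; 7:bravum {P,D}.
Rule 3 cannot be satisfied by any choice of tags from the lexicon.
So there is no consistent tagging.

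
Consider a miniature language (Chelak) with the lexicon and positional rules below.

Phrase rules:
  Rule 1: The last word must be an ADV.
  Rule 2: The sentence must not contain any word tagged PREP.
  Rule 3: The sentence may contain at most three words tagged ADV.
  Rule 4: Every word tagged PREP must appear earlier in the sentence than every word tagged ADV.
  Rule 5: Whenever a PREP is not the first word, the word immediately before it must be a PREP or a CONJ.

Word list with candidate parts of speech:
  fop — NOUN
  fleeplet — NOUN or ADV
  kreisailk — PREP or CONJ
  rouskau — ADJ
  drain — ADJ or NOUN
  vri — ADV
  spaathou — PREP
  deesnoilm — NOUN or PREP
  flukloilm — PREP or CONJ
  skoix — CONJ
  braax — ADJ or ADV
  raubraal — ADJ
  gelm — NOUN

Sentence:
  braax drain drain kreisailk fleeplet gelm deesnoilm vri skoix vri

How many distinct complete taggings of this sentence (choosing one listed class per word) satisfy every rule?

12

Candidates per position — 1:braax {ADJ,ADV}; 2:drain {ADJ,NOUN}; 3:drain {ADJ,NOUN}; 4:kreisailk {PREP,CONJ}; 5:fleeplet {NOUN,ADV}; 6:gelm {NOUN}; 7:deesnoilm {NOUN,PREP}; 8:vri {ADV}; 9:skoix {CONJ}; 10:vri {ADV}.
There are 64 candidate sequences in total.
Checking each against the rules leaves 12 sequences.
Count = 12.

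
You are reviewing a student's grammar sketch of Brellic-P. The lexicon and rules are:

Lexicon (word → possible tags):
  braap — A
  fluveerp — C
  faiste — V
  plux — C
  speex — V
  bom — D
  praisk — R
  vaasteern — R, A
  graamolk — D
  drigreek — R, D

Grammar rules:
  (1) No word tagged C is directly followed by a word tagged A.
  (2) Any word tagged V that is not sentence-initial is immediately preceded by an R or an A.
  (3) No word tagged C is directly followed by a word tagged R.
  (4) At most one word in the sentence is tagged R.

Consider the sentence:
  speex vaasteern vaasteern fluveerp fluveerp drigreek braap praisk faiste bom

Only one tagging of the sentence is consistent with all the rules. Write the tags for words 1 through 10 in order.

V A A C C D A R V D

Candidates per position — 1:speex {V}; 2:vaasteern {R,A}; 3:vaasteern {R,A}; 4:fluveerp {C}; 5:fluveerp {C}; 6:drigreek {R,D}; 7:braap {A}; 8:praisk {R}; 9:faiste {V}; 10:bom {D}.
Position 2: R is ruled out by rule 4; that leaves A.
Position 3: R is ruled out by rule 4; that leaves A.
Position 6: R is ruled out by rule 3; that leaves D.
That leaves exactly one tagging: V A A C C D A R V D.
Rule-by-rule: rule 1 ✓; rule 2 ✓; rule 3 ✓; rule 4 ✓.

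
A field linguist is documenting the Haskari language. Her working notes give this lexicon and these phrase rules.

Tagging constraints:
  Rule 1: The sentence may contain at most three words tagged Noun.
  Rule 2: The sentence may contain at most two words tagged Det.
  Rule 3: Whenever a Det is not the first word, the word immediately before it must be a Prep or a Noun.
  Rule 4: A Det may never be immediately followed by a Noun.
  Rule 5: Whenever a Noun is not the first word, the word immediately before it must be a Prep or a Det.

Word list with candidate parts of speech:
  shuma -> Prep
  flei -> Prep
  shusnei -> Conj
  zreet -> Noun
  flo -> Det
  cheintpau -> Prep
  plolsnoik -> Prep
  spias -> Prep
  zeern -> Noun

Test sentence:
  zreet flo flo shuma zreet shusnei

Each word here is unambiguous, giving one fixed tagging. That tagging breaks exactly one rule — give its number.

3

Fixed tagging: Noun Det Det Prep Noun Conj.
Applying the rules: R1 pass, R2 pass, R3 fail, R4 pass, R5 pass.
Only rule 3 fails.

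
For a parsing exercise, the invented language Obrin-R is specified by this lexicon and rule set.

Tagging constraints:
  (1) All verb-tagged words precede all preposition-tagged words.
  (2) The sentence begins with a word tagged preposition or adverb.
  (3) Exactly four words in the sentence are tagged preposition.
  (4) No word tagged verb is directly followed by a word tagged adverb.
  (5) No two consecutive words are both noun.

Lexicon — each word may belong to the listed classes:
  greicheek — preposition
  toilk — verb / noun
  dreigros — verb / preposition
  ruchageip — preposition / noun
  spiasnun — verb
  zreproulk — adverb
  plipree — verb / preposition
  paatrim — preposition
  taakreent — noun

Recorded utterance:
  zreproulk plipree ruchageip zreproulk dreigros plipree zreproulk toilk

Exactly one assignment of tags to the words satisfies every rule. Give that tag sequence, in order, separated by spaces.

Candidates per position — 1:zreproulk {adverb}; 2:plipree {verb,preposition}; 3:ruchageip {preposition,noun}; 4:zreproulk {adverb}; 5:dreigros {verb,preposition}; 6:plipree {verb,preposition}; 7:zreproulk {adverb}; 8:toilk {verb,noun}.
Word 2 cannot be verb — rule 3 would then fail for every completion. It is preposition.
Word 3 cannot be noun — rule 3 would then fail for every completion. It is preposition.
Word 5 cannot be verb — rule 1 would then fail for every completion. It is preposition.
Word 6 cannot be verb — rule 1 would then fail for every completion. It is preposition.
Word 8 cannot be verb — rule 1 would then fail for every completion. It is noun.
So the tagging must be: adverb preposition preposition adverb preposition preposition adverb noun.
Checking: rule 1 ✓; rule 2 ✓; rule 3 ✓; rule 4 ✓; rule 5 ✓.

adverb preposition preposition adverb preposition preposition adverb noun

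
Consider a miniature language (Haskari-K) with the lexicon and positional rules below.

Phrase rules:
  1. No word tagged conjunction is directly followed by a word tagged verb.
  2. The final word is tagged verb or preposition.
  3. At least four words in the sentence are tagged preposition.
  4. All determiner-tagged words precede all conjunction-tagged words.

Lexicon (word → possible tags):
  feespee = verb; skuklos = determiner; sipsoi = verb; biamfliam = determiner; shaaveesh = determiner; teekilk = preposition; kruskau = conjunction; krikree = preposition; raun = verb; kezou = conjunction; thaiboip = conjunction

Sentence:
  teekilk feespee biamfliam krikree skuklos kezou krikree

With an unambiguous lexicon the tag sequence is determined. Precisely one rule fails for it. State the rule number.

Fixed tagging: preposition verb determiner preposition determiner conjunction preposition.
Checking each rule: R1 pass, R2 pass, R3 fail, R4 pass.
Only rule 3 fails.

3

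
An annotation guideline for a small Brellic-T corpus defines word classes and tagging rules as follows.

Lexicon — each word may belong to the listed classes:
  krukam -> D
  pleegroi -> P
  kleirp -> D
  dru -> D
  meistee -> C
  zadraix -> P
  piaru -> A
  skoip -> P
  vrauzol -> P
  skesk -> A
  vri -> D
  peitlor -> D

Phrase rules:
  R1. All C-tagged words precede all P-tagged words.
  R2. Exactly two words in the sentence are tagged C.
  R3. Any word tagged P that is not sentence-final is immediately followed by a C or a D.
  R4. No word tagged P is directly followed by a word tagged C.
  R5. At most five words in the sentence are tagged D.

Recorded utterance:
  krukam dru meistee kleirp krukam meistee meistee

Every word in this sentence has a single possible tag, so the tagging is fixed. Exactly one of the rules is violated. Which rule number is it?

2

Fixed tagging: D D C D D C C.
Checking each rule: R1 ok, R2 fails, R3 ok, R4 ok, R5 ok.
Only rule 2 fails.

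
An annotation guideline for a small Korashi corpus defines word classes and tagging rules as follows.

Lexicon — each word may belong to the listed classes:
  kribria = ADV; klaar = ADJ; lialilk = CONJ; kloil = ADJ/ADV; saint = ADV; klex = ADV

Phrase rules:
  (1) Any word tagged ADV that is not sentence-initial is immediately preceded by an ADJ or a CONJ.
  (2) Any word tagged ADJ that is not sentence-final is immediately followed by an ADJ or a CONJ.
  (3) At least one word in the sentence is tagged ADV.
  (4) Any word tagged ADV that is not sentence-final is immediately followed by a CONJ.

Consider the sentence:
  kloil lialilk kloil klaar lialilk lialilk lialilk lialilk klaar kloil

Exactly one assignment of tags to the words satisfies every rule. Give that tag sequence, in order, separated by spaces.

ADV CONJ ADJ ADJ CONJ CONJ CONJ CONJ ADJ ADJ

Candidates per position — 1:kloil {ADJ,ADV}; 2:lialilk {CONJ}; 3:kloil {ADJ,ADV}; 4:klaar {ADJ}; 5:lialilk {CONJ}; 6:lialilk {CONJ}; 7:lialilk {CONJ}; 8:lialilk {CONJ}; 9:klaar {ADJ}; 10:kloil {ADJ,ADV}.
Position 3: ADV is ruled out by rule 4; that leaves ADJ.
Position 10: ADV is ruled out by rule 2; that leaves ADJ.
Position 1: ADJ is ruled out by rule 3; that leaves ADV.
The unique satisfying tagging is: ADV CONJ ADJ ADJ CONJ CONJ CONJ CONJ ADJ ADJ.
Rule-by-rule: rule 1 ✓; rule 2 ✓; rule 3 ✓; rule 4 ✓.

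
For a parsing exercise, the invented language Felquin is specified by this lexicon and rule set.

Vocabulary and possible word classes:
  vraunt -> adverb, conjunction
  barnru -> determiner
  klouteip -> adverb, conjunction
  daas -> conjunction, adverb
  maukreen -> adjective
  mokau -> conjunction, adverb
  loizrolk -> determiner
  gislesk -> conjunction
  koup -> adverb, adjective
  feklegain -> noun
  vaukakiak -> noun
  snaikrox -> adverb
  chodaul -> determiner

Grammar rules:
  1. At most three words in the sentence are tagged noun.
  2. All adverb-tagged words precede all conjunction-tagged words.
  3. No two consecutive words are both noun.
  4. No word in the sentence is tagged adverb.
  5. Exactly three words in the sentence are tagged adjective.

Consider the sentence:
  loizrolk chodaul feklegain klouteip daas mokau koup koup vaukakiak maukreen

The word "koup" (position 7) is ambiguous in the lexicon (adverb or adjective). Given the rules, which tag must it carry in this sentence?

adjective

Candidates per position — 1:loizrolk {determiner}; 2:chodaul {determiner}; 3:feklegain {noun}; 4:klouteip {adverb,conjunction}; 5:daas {conjunction,adverb}; 6:mokau {conjunction,adverb}; 7:koup {adverb,adjective}; 8:koup {adverb,adjective}; 9:vaukakiak {noun}; 10:maukreen {adjective}.
If word 4 were adverb, no tagging could satisfy rule 4; so word 4 is conjunction.
If word 5 were adverb, no tagging could satisfy rule 2; so word 5 is conjunction.
If word 6 were adverb, no tagging could satisfy rule 2; so word 6 is conjunction.
If word 7 were adverb, no tagging could satisfy rule 2; so word 7 is adjective.
If word 8 were adverb, no tagging could satisfy rule 2; so word 8 is adjective.
The only consistent sequence is: determiner determiner noun conjunction conjunction conjunction adjective adjective noun adjective.
Verifying each rule — rule 1 ok; rule 2 ok; rule 3 ok; rule 4 ok; rule 5 ok.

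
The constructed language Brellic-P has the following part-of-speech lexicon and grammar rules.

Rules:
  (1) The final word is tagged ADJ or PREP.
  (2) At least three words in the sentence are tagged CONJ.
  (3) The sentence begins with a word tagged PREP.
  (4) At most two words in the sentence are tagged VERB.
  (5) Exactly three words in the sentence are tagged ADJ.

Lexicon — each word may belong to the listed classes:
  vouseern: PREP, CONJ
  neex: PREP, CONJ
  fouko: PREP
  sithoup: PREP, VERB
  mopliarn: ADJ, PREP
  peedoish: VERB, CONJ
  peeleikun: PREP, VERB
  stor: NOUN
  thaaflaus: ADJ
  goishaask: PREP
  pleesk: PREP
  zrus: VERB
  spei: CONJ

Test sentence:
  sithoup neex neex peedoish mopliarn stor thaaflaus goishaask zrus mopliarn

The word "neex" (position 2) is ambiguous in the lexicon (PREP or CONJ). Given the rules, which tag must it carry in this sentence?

Candidates per position — 1:sithoup {PREP,VERB}; 2:neex {PREP,CONJ}; 3:neex {PREP,CONJ}; 4:peedoish {VERB,CONJ}; 5:mopliarn {ADJ,PREP}; 6:stor {NOUN}; 7:thaaflaus {ADJ}; 8:goishaask {PREP}; 9:zrus {VERB}; 10:mopliarn {ADJ,PREP}.
If word 1 were VERB, no tagging could satisfy rule 3; so word 1 is PREP.
If word 2 were PREP, no tagging could satisfy rule 2; so word 2 is CONJ.
If word 3 were PREP, no tagging could satisfy rule 2; so word 3 is CONJ.
If word 4 were VERB, no tagging could satisfy rule 2; so word 4 is CONJ.
If word 5 were PREP, no tagging could satisfy rule 5; so word 5 is ADJ.
If word 10 were PREP, no tagging could satisfy rule 5; so word 10 is ADJ.
That leaves exactly one tagging: PREP CONJ CONJ CONJ ADJ NOUN ADJ PREP VERB ADJ.
Verifying each rule — rule 1 holds; rule 2 holds; rule 3 holds; rule 4 holds; rule 5 holds.

CONJ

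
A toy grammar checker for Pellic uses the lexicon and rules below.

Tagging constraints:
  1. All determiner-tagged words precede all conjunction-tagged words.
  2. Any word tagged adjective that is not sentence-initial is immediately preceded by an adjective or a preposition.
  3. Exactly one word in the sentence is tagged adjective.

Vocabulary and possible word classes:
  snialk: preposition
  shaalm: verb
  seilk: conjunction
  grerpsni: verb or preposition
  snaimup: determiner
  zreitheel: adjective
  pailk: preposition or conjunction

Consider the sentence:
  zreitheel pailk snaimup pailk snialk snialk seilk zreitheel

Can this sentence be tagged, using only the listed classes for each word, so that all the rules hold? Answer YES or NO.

Candidates per position — 1:zreitheel {adjective}; 2:pailk {preposition,conjunction}; 3:snaimup {determiner}; 4:pailk {preposition,conjunction}; 5:snialk {preposition}; 6:snialk {preposition}; 7:seilk {conjunction}; 8:zreitheel {adjective}.
Rule 2 cannot be satisfied by any choice of tags from the lexicon.
So there is no consistent tagging.

NO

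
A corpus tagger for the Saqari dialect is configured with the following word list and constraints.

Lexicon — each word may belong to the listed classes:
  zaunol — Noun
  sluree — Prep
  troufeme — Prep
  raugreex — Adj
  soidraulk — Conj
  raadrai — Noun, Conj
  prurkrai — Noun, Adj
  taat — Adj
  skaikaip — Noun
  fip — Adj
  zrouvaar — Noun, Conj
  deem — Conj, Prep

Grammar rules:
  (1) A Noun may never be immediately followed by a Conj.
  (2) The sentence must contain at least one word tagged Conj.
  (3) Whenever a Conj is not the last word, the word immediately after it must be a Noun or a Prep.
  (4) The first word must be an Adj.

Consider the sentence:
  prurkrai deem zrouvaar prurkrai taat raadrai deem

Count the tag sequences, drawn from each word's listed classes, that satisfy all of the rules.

8

Candidates per position — 1:prurkrai {Noun,Adj}; 2:deem {Conj,Prep}; 3:zrouvaar {Noun,Conj}; 4:prurkrai {Noun,Adj}; 5:taat {Adj}; 6:raadrai {Noun,Conj}; 7:deem {Conj,Prep}.
There are 64 candidate sequences in total.
Checking each against the rules leaves 8 sequences.
Count = 8.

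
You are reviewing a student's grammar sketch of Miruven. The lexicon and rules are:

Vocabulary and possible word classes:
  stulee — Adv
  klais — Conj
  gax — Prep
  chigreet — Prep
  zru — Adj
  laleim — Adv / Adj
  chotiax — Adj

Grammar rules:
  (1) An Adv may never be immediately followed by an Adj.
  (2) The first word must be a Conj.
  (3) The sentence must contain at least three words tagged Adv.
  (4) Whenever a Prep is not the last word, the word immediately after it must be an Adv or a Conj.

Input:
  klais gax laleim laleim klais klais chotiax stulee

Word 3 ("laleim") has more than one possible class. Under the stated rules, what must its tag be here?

Candidates per position — 1:klais {Conj}; 2:gax {Prep}; 3:laleim {Adv,Adj}; 4:laleim {Adv,Adj}; 5:klais {Conj}; 6:klais {Conj}; 7:chotiax {Adj}; 8:stulee {Adv}.
Word 3 cannot be Adj — rule 3 would then fail for every completion. It is Adv.
Word 4 cannot be Adj — rule 1 would then fail for every completion. It is Adv.
That leaves exactly one tagging: Conj Prep Adv Adv Conj Conj Adj Adv.
Checking: rule 1 ok; rule 2 ok; rule 3 ok; rule 4 ok.

Adv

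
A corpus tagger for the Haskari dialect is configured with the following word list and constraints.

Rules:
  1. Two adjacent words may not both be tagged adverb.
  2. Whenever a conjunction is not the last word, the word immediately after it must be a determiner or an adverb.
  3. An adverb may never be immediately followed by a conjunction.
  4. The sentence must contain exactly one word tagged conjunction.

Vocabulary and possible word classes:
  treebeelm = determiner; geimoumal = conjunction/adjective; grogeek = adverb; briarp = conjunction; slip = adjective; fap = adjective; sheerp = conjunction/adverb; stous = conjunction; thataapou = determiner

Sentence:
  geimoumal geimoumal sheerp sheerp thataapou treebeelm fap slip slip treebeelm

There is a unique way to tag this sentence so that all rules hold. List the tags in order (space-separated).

adjective adjective conjunction adverb determiner determiner adjective adjective adjective determiner

Candidates per position — 1:geimoumal {conjunction,adjective}; 2:geimoumal {conjunction,adjective}; 3:sheerp {conjunction,adverb}; 4:sheerp {conjunction,adverb}; 5:thataapou {determiner}; 6:treebeelm {determiner}; 7:fap {adjective}; 8:slip {adjective}; 9:slip {adjective}; 10:treebeelm {determiner}.
Word 1 cannot be conjunction — rule 2 would then fail for every completion. It is adjective.
The remaining ambiguous positions (2, 3, 4) are resolved jointly — only one combination satisfies every rule.
The unique satisfying tagging is: adjective adjective conjunction adverb determiner determiner adjective adjective adjective determiner.
Check: rule 1 satisfied; rule 2 satisfied; rule 3 satisfied; rule 4 satisfied.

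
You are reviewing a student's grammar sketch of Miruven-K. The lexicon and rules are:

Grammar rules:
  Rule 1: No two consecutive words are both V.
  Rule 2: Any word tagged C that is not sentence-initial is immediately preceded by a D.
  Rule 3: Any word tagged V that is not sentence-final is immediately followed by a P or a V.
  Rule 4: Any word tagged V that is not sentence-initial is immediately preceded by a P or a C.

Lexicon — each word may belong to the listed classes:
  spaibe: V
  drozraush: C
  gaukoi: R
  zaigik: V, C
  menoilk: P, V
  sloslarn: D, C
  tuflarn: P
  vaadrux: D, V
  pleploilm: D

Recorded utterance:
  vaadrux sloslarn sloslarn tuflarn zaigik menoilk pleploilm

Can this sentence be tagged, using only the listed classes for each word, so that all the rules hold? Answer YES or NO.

Candidates per position — 1:vaadrux {D,V}; 2:sloslarn {D,C}; 3:sloslarn {D,C}; 4:tuflarn {P}; 5:zaigik {V,C}; 6:menoilk {P,V}; 7:pleploilm {D}.
One satisfying assignment: D D D P V P D.
Verifying each rule — rule 1 ok; rule 2 ok; rule 3 ok; rule 4 ok.

YES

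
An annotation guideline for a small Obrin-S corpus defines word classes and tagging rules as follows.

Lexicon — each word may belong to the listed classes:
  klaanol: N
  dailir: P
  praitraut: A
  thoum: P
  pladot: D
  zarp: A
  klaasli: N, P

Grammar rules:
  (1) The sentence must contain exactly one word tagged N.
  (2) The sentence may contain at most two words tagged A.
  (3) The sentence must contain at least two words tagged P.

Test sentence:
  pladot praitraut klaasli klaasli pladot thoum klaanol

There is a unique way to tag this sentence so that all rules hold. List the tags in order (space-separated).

D A P P D P N

Candidates per position — 1:pladot {D}; 2:praitraut {A}; 3:klaasli {N,P}; 4:klaasli {N,P}; 5:pladot {D}; 6:thoum {P}; 7:klaanol {N}.
Position 3: tagging it N would leave rule 1 unsatisfiable, so it must be P.
Position 4: tagging it N would leave rule 1 unsatisfiable, so it must be P.
So the tagging must be: D A P P D P N.
Check: rule 1 ✓; rule 2 ✓; rule 3 ✓.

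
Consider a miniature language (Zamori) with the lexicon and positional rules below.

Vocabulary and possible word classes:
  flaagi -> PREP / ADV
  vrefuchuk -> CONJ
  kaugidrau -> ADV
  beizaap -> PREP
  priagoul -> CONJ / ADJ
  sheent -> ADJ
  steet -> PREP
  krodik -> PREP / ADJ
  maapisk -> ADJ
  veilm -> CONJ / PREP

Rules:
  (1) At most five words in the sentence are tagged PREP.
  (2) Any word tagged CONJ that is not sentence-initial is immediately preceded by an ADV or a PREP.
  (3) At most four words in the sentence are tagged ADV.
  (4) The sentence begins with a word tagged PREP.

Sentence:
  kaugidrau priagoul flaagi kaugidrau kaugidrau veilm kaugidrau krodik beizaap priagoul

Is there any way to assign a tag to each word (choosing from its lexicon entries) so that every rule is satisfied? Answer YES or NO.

Candidates per position — 1:kaugidrau {ADV}; 2:priagoul {CONJ,ADJ}; 3:flaagi {PREP,ADV}; 4:kaugidrau {ADV}; 5:kaugidrau {ADV}; 6:veilm {CONJ,PREP}; 7:kaugidrau {ADV}; 8:krodik {PREP,ADJ}; 9:beizaap {PREP}; 10:priagoul {CONJ,ADJ}.
Rule 4 cannot be satisfied by any choice of tags from the lexicon.
So there is no consistent tagging.

NO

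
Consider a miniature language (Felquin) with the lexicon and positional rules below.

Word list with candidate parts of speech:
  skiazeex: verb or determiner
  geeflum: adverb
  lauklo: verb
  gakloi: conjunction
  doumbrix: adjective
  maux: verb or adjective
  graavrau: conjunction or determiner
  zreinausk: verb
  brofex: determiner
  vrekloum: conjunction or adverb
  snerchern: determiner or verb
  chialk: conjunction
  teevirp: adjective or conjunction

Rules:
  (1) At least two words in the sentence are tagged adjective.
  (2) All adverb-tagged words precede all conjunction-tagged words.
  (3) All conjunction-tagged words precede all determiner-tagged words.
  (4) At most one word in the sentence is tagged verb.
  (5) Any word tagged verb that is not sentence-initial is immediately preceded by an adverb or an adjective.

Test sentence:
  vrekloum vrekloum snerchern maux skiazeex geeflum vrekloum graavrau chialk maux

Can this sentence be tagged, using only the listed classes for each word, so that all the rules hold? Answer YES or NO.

Candidates per position — 1:vrekloum {conjunction,adverb}; 2:vrekloum {conjunction,adverb}; 3:snerchern {determiner,verb}; 4:maux {verb,adjective}; 5:skiazeex {verb,determiner}; 6:geeflum {adverb}; 7:vrekloum {conjunction,adverb}; 8:graavrau {conjunction,determiner}; 9:chialk {conjunction}; 10:maux {verb,adjective}.
Every candidate sequence violates at least one rule; no consistent tagging exists.

NO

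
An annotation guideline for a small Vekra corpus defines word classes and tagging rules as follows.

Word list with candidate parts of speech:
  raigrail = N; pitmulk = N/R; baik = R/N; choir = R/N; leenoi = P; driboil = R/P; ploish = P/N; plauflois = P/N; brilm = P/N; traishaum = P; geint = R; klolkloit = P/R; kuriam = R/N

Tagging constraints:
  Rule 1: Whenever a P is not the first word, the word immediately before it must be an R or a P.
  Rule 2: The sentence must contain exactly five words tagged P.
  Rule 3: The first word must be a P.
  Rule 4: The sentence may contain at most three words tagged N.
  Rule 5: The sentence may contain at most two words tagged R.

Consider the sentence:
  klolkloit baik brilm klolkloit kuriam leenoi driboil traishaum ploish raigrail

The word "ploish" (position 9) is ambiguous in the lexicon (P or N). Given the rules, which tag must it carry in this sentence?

P

Candidates per position — 1:klolkloit {P,R}; 2:baik {R,N}; 3:brilm {P,N}; 4:klolkloit {P,R}; 5:kuriam {R,N}; 6:leenoi {P}; 7:driboil {R,P}; 8:traishaum {P}; 9:ploish {P,N}; 10:raigrail {N}.
Position 1: R is ruled out by rule 3; that leaves P.
Position 5: N is ruled out by rule 1; that leaves R.
Position 9: the remaining choice is settled jointly with positions 2, 3, 4, 7 — only P at position 9 is part of a tagging that satisfies every rule.
So the tagging must be: P N N R R P P P P N.
Rule-by-rule: rule 1 ok; rule 2 ok; rule 3 ok; rule 4 ok; rule 5 ok.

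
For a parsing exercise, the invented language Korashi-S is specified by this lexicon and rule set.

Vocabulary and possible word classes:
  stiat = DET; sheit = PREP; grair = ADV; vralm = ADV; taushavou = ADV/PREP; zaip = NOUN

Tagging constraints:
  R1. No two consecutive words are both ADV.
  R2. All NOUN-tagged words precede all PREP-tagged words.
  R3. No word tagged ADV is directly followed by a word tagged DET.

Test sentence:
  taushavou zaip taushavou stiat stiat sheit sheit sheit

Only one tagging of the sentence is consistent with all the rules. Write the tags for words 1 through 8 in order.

ADV NOUN PREP DET DET PREP PREP PREP

Candidates per position — 1:taushavou {ADV,PREP}; 2:zaip {NOUN}; 3:taushavou {ADV,PREP}; 4:stiat {DET}; 5:stiat {DET}; 6:sheit {PREP}; 7:sheit {PREP}; 8:sheit {PREP}.
If word 1 were PREP, no tagging could satisfy rule 2; so word 1 is ADV.
If word 3 were ADV, no tagging could satisfy rule 3; so word 3 is PREP.
The only consistent sequence is: ADV NOUN PREP DET DET PREP PREP PREP.
Check: rule 1 holds; rule 2 holds; rule 3 holds.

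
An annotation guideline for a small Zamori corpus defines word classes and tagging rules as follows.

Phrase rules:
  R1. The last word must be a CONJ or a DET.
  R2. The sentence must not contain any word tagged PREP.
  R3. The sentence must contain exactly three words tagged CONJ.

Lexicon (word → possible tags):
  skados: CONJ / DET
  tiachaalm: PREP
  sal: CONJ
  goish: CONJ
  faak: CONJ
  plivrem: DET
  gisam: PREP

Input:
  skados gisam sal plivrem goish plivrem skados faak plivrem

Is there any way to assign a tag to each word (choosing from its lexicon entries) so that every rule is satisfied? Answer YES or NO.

Candidates per position — 1:skados {CONJ,DET}; 2:gisam {PREP}; 3:sal {CONJ}; 4:plivrem {DET}; 5:goish {CONJ}; 6:plivrem {DET}; 7:skados {CONJ,DET}; 8:faak {CONJ}; 9:plivrem {DET}.
Rule 2 cannot be satisfied by any choice of tags from the lexicon.
So there is no consistent tagging.

NO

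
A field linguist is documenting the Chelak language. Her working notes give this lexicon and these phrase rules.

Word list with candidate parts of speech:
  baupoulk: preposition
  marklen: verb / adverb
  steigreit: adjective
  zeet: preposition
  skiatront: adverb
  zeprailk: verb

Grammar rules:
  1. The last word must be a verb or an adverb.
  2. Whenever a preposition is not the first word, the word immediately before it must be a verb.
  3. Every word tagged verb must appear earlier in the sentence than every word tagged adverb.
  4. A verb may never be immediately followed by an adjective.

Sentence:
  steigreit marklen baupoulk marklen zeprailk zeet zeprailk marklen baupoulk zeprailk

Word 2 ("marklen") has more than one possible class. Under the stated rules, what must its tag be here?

Candidates per position — 1:steigreit {adjective}; 2:marklen {verb,adverb}; 3:baupoulk {preposition}; 4:marklen {verb,adverb}; 5:zeprailk {verb}; 6:zeet {preposition}; 7:zeprailk {verb}; 8:marklen {verb,adverb}; 9:baupoulk {preposition}; 10:zeprailk {verb}.
Word 2 cannot be adverb — rule 2 would then fail for every completion. It is verb.
Word 4 cannot be adverb — rule 3 would then fail for every completion. It is verb.
Word 8 cannot be adverb — rule 2 would then fail for every completion. It is verb.
The unique satisfying tagging is: adjective verb preposition verb verb preposition verb verb preposition verb.
Check: rule 1 holds; rule 2 holds; rule 3 holds; rule 4 holds.

verb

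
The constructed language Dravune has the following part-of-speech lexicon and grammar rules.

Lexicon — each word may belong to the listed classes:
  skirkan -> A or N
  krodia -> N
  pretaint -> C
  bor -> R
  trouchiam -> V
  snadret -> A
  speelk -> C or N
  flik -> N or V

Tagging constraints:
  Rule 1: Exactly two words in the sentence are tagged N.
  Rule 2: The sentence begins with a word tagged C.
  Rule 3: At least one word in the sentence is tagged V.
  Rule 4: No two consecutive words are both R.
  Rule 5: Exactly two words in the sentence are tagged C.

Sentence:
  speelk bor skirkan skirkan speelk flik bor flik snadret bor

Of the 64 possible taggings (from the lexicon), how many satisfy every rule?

5

Candidates per position — 1:speelk {C,N}; 2:bor {R}; 3:skirkan {A,N}; 4:skirkan {A,N}; 5:speelk {C,N}; 6:flik {N,V}; 7:bor {R}; 8:flik {N,V}; 9:snadret {A}; 10:bor {R}.
There are 64 candidate sequences in total.
The sequences that satisfy every rule: C R A N C N R V A R; C R A N C V R N A R; C R N A C N R V A R; C R N A C V R N A R; C R N N C V R V A R.
Count = 5.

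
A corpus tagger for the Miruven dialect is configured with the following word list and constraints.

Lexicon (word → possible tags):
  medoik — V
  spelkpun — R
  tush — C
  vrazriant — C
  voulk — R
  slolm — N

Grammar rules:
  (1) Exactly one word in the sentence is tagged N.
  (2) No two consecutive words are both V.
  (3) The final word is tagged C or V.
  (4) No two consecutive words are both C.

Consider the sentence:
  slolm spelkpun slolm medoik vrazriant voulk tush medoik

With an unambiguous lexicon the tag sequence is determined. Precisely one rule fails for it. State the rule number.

1

Fixed tagging: N R N V C R C V.
Checking each rule: R1 violated, R2 holds, R3 holds, R4 holds.
Only rule 1 fails.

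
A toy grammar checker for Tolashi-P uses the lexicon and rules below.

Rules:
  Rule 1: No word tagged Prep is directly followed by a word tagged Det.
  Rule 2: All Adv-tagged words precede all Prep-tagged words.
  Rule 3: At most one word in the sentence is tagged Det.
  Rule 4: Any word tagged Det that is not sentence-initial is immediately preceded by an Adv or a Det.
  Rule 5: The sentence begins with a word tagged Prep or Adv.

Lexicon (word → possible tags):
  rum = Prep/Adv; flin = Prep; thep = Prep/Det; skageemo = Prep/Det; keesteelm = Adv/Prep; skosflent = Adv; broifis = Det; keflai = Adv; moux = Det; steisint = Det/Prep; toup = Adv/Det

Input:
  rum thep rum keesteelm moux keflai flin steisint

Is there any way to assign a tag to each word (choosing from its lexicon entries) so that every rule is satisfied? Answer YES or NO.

NO

Candidates per position — 1:rum {Prep,Adv}; 2:thep {Prep,Det}; 3:rum {Prep,Adv}; 4:keesteelm {Adv,Prep}; 5:moux {Det}; 6:keflai {Adv}; 7:flin {Prep}; 8:steisint {Det,Prep}.
Every candidate sequence violates at least one rule; no consistent tagging exists.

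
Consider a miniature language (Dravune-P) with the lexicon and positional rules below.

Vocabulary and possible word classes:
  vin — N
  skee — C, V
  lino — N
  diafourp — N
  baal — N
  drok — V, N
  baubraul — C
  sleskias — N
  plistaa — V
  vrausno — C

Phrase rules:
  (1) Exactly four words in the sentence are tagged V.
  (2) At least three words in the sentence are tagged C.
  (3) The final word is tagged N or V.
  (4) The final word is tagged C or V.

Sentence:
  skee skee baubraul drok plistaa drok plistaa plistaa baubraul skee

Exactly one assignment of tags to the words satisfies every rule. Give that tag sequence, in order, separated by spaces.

C C C N V N V V C V

Candidates per position — 1:skee {C,V}; 2:skee {C,V}; 3:baubraul {C}; 4:drok {V,N}; 5:plistaa {V}; 6:drok {V,N}; 7:plistaa {V}; 8:plistaa {V}; 9:baubraul {C}; 10:skee {C,V}.
Position 10: C is ruled out by rule 3; that leaves V.
Position 1: V is ruled out by rule 1; that leaves C.
Position 2: V is ruled out by rule 1; that leaves C.
Position 4: V is ruled out by rule 1; that leaves N.
Position 6: V is ruled out by rule 1; that leaves N.
So the tagging must be: C C C N V N V V C V.
Check: rule 1 satisfied; rule 2 satisfied; rule 3 satisfied; rule 4 satisfied.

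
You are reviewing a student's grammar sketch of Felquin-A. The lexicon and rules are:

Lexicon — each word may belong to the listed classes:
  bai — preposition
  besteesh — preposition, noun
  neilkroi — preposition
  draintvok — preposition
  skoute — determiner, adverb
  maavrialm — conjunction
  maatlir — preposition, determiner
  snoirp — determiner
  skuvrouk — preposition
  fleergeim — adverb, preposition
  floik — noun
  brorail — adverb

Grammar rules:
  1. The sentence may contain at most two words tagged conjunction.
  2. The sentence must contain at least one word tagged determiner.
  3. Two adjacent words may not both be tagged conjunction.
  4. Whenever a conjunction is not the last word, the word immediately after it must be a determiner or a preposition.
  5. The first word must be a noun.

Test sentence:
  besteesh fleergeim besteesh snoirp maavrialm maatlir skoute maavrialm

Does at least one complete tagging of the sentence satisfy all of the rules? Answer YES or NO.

YES

Candidates per position — 1:besteesh {preposition,noun}; 2:fleergeim {adverb,preposition}; 3:besteesh {preposition,noun}; 4:snoirp {determiner}; 5:maavrialm {conjunction}; 6:maatlir {preposition,determiner}; 7:skoute {determiner,adverb}; 8:maavrialm {conjunction}.
One satisfying assignment: noun preposition noun determiner conjunction determiner determiner conjunction.
Rule-by-rule: rule 1 holds; rule 2 holds; rule 3 holds; rule 4 holds; rule 5 holds.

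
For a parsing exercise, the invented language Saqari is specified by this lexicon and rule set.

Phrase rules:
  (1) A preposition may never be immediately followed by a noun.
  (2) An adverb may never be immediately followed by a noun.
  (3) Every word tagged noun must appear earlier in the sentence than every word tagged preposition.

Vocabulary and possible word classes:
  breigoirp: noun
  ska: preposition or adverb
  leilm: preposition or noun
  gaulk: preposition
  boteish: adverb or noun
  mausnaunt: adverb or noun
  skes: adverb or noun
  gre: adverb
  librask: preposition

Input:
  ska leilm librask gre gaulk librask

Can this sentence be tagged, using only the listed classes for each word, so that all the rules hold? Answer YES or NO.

Candidates per position — 1:ska {preposition,adverb}; 2:leilm {preposition,noun}; 3:librask {preposition}; 4:gre {adverb}; 5:gaulk {preposition}; 6:librask {preposition}.
One satisfying assignment: preposition preposition preposition adverb preposition preposition.
Rule-by-rule: rule 1 ok; rule 2 ok; rule 3 ok.

YES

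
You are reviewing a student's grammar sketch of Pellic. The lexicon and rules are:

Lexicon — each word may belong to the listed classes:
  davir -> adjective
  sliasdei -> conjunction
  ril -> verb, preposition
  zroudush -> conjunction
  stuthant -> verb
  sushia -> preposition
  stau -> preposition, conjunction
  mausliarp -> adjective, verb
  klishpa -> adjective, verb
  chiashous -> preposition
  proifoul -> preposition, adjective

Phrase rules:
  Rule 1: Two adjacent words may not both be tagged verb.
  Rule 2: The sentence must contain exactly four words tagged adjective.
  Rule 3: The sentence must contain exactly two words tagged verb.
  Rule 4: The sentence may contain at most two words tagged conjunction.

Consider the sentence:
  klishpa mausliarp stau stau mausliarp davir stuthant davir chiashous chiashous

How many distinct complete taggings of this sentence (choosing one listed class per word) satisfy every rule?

12

Candidates per position — 1:klishpa {adjective,verb}; 2:mausliarp {adjective,verb}; 3:stau {preposition,conjunction}; 4:stau {preposition,conjunction}; 5:mausliarp {adjective,verb}; 6:davir {adjective}; 7:stuthant {verb}; 8:davir {adjective}; 9:chiashous {preposition}; 10:chiashous {preposition}.
There are 32 candidate sequences in total.
Checking each against the rules leaves 12 sequences.
Count = 12.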